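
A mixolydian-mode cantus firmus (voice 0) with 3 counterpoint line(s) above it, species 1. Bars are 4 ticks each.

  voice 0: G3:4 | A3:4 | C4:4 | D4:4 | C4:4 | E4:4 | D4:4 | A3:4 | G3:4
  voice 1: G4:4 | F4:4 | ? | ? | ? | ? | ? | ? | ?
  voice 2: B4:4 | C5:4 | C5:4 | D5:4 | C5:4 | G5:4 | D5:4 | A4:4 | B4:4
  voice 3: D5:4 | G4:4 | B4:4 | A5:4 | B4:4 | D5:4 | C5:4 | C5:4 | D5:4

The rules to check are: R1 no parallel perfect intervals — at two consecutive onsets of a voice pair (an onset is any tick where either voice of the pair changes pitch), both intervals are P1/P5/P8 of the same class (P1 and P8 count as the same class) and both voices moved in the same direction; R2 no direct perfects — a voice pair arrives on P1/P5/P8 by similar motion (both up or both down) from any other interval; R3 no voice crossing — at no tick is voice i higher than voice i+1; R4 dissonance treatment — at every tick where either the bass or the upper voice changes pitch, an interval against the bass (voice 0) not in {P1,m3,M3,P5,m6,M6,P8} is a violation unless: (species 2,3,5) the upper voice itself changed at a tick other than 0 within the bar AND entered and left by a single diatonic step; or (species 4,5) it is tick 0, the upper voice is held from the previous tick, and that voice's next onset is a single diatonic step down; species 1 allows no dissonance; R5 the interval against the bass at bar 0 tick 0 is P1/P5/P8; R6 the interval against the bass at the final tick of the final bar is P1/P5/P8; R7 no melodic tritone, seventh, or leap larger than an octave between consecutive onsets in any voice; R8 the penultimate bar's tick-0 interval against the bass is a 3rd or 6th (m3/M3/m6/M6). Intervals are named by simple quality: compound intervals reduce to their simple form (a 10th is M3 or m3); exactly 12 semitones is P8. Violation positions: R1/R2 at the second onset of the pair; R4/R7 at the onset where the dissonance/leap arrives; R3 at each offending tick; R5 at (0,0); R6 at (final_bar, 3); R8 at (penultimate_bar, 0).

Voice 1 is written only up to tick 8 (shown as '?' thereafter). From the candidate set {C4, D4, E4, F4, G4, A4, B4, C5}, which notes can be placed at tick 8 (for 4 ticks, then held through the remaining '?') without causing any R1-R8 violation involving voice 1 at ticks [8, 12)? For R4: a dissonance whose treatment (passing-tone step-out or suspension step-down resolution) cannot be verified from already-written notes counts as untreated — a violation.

{A4, C4, E4}

C4: legal
D4: violates R4
E4: legal
F4: violates R4
G4: violates R2
A4: legal
B4: violates R2,R4,R7
C5: violates R2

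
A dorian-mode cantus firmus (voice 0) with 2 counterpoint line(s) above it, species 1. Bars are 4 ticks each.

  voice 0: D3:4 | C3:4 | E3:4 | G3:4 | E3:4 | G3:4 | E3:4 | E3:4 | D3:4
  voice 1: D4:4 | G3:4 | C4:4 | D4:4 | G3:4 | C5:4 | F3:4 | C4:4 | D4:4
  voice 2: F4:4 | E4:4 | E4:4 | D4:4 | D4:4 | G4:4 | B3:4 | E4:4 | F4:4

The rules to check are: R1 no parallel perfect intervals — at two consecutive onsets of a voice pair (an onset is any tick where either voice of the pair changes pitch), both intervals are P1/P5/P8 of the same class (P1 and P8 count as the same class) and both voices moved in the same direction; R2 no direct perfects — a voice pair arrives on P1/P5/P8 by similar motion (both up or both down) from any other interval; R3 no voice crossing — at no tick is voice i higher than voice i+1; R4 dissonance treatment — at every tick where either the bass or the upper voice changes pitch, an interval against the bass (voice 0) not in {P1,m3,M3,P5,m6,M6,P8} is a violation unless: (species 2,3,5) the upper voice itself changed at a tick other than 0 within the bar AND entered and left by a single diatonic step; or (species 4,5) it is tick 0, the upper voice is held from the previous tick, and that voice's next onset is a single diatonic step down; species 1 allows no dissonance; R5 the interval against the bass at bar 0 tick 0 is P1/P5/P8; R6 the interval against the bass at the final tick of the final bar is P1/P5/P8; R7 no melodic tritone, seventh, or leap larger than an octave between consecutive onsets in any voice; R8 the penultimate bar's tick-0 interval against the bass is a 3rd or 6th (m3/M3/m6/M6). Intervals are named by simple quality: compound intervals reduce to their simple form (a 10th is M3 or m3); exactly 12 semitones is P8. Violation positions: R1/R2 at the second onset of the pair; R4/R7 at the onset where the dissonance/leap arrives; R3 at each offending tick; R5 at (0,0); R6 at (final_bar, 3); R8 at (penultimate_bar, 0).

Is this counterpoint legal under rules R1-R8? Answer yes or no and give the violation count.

No (16 violations)

bar 0: v0=D3 v1=D4 v2=F4 (m3)
bar 1: v0=C3 v1=G3 v2=E4 (M3)
bar 2: v0=E3 v1=C4 v2=E4 (P8)
bar 3: v0=G3 v1=D4 v2=D4 (P5)
bar 4: v0=E3 v1=G3 v2=D4 (m7)
bar 5: v0=G3 v1=C5 v2=G4 (P8)
bar 6: v0=E3 v1=F3 v2=B3 (P5)
bar 7: v0=E3 v1=C4 v2=E4 (P8)
bar 8: v0=D3 v1=D4 v2=F4 (m3)
  R5 @ bar0.0: opens on m3
  R2 @ bar1.0: D3/D4 P8 -> C3/G3 P5 similar
  R2 @ bar3.0: E3/C4 m6 -> G3/D4 P5 similar
  R4 @ bar4.0: E3/D4 m7 untreated
  R2 @ bar5.0: E3/D4 m7 -> G3/G4 P8 similar
  R3 @ bar5.0: C5 above G4
  R4 @ bar5.0: G3/C5 P4 untreated
  R7 @ bar5.0: G3->C5 leap 17st
  R3 @ bar5.1: C5 above G4
  R3 @ bar5.2: C5 above G4
  R3 @ bar5.3: C5 above G4
  R2 @ bar6.0: G3/G4 P8 -> E3/B3 P5 similar
  R4 @ bar6.0: E3/F3 m2 untreated
  R7 @ bar6.0: C5->F3 leap 19st
  R8 @ bar7.0: penult P8 not 3rd/6th
  R6 @ bar8.3: closes on m3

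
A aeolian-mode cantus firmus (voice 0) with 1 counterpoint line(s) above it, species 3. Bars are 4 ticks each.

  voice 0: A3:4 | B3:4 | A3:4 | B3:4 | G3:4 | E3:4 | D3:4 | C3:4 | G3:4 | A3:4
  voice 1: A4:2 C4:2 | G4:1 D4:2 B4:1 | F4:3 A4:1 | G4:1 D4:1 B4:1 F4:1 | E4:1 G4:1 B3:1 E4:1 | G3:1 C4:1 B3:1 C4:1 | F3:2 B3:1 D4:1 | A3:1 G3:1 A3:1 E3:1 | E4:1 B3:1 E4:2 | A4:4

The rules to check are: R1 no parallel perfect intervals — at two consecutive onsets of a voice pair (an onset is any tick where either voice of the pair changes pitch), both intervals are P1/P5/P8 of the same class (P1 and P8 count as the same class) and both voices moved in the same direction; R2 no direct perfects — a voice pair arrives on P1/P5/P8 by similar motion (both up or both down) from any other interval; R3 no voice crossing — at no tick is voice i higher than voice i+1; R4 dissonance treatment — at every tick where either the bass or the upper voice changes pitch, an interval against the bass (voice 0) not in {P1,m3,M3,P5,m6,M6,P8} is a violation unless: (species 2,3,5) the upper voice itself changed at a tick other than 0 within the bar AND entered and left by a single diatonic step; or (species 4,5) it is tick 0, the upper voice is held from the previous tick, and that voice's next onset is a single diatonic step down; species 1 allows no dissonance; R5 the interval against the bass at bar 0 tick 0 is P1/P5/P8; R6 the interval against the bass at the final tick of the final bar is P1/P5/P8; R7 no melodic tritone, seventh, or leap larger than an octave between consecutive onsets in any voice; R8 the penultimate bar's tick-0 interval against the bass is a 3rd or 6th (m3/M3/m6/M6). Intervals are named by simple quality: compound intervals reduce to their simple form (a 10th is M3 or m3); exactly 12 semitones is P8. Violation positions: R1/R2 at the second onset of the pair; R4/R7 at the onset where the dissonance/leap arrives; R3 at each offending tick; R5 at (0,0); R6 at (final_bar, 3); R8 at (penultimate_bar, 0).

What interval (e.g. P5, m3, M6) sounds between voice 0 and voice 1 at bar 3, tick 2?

P8

voice 0=B3 voice 1=B4 -> P8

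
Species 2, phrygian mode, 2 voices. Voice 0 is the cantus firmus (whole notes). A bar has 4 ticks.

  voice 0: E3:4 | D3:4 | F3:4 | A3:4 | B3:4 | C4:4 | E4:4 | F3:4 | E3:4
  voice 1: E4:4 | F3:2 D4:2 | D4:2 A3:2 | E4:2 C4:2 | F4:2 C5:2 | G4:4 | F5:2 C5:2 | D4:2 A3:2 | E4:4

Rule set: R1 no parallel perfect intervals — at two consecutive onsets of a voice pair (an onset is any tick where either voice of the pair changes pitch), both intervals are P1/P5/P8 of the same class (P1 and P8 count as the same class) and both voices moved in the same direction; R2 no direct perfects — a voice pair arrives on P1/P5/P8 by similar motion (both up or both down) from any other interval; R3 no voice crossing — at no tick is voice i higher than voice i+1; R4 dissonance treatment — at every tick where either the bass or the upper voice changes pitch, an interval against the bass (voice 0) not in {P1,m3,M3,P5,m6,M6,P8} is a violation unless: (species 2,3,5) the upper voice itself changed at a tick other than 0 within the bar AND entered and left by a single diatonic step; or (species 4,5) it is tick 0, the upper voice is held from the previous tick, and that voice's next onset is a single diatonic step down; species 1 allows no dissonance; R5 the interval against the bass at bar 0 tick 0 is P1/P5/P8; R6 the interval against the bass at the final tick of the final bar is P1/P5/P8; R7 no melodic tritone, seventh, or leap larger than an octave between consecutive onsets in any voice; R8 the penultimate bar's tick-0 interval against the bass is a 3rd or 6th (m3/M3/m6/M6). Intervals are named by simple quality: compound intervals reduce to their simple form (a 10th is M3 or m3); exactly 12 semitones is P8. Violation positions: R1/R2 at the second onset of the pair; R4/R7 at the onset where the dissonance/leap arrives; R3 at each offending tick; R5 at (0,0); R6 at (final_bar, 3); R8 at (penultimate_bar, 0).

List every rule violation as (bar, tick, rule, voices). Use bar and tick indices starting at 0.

bar 0: v0=E3 v1=E4 downbeat P8
bar 1: v0=D3 v1=F3 downbeat m3
bar 2: v0=F3 v1=D4 downbeat M6
bar 3: v0=A3 v1=E4 downbeat P5
bar 4: v0=B3 v1=F4 downbeat TT
bar 5: v0=C4 v1=G4 downbeat P5
bar 6: v0=E4 v1=F5 downbeat m2
bar 7: v0=F3 v1=D4 downbeat M6
bar 8: v0=E3 v1=E4 downbeat P8
  -> R7 @ bar 1 tick 0 v(1,): E4->F3 leap 11st
  -> R2 @ bar 3 tick 0 v(0, 1): F3/A3 M3 -> A3/E4 P5 similar
  -> R4 @ bar 4 tick 0 v(0, 1): B3/F4 TT untreated
  -> R4 @ bar 4 tick 2 v(0, 1): B3/C5 m2 untreated
  -> R4 @ bar 6 tick 0 v(0, 1): E4/F5 m2 untreated
  -> R7 @ bar 6 tick 0 v(1,): G4->F5 leap 10st
  -> R7 @ bar 7 tick 0 v(0,): E4->F3 leap 11st
  -> R7 @ bar 7 tick 0 v(1,): C5->D4 leap 10st

(1, 0, R7, (1,))
(3, 0, R2, (0, 1))
(4, 0, R4, (0, 1))
(4, 2, R4, (0, 1))
(6, 0, R4, (0, 1))
(6, 0, R7, (1,))
(7, 0, R7, (0,))
(7, 0, R7, (1,))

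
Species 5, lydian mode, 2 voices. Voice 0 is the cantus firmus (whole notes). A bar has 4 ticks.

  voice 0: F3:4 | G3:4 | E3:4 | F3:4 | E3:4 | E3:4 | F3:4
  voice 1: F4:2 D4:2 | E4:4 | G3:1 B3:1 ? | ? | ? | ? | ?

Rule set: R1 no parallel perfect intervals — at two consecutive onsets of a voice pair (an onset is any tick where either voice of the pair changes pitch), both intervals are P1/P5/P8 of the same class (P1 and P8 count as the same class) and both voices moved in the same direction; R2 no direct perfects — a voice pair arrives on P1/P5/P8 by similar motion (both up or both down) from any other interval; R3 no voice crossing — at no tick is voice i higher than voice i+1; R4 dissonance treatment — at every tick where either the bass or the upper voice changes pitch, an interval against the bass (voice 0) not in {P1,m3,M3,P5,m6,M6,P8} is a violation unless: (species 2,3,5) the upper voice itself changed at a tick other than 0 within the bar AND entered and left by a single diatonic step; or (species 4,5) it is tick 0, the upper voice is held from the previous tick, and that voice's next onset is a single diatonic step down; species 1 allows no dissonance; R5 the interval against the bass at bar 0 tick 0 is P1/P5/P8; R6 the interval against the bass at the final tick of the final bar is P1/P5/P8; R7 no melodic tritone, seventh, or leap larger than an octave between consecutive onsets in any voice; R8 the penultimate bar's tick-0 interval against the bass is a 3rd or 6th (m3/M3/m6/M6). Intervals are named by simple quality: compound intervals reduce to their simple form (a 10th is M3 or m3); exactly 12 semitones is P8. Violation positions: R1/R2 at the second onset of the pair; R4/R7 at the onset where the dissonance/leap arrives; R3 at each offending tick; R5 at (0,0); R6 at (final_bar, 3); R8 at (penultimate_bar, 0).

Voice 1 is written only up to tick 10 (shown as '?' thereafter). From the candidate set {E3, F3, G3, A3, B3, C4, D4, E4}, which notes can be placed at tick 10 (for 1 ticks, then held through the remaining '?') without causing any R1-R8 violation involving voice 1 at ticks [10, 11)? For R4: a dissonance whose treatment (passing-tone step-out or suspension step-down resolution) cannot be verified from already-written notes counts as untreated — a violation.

{B3, C4, E3, E4, G3}

E3: legal
F3: violates R4,R7
G3: legal
A3: violates R4
B3: legal
C4: legal
D4: violates R4
E4: legal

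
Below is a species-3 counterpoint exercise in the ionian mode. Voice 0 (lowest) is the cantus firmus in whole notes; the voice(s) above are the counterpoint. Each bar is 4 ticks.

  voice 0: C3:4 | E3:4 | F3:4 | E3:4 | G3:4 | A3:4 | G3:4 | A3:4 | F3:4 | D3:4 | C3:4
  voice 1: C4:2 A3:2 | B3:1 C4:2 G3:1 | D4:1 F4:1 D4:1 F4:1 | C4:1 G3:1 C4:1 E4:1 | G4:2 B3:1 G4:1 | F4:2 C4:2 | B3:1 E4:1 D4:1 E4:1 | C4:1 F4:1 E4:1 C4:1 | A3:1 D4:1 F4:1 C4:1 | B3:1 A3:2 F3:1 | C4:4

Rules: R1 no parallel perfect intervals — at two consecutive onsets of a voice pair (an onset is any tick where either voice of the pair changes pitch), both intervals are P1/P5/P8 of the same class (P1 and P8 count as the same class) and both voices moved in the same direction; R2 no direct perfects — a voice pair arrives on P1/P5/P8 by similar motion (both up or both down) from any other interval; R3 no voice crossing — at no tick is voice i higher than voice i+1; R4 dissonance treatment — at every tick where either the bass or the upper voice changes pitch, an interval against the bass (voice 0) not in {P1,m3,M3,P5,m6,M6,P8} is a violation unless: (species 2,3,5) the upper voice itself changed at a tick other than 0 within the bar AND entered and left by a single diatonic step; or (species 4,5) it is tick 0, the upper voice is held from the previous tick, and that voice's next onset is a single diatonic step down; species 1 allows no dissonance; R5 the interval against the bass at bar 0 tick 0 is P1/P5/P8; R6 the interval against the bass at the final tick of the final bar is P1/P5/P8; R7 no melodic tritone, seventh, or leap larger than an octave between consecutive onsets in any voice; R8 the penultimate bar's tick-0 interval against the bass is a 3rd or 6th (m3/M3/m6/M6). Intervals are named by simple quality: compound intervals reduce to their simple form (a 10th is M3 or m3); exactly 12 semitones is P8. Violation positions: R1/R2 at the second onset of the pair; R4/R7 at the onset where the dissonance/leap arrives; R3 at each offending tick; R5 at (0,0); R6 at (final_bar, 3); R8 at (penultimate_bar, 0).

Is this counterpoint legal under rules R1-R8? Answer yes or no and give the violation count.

bar 0: v0=C3 v1=C4 (P8)
bar 1: v0=E3 v1=B3 (P5)
bar 2: v0=F3 v1=D4 (M6)
bar 3: v0=E3 v1=C4 (m6)
bar 4: v0=G3 v1=G4 (P8)
bar 5: v0=A3 v1=F4 (m6)
bar 6: v0=G3 v1=B3 (M3)
bar 7: v0=A3 v1=C4 (m3)
bar 8: v0=F3 v1=A3 (M3)
bar 9: v0=D3 v1=B3 (M6)
bar 10: v0=C3 v1=C4 (P8)
  R2 @ bar1.0: C3/A3 M6 -> E3/B3 P5 similar
  R1 @ bar4.0: E3/E4 P8 -> G3/G4 P8 similar

No (2 violations)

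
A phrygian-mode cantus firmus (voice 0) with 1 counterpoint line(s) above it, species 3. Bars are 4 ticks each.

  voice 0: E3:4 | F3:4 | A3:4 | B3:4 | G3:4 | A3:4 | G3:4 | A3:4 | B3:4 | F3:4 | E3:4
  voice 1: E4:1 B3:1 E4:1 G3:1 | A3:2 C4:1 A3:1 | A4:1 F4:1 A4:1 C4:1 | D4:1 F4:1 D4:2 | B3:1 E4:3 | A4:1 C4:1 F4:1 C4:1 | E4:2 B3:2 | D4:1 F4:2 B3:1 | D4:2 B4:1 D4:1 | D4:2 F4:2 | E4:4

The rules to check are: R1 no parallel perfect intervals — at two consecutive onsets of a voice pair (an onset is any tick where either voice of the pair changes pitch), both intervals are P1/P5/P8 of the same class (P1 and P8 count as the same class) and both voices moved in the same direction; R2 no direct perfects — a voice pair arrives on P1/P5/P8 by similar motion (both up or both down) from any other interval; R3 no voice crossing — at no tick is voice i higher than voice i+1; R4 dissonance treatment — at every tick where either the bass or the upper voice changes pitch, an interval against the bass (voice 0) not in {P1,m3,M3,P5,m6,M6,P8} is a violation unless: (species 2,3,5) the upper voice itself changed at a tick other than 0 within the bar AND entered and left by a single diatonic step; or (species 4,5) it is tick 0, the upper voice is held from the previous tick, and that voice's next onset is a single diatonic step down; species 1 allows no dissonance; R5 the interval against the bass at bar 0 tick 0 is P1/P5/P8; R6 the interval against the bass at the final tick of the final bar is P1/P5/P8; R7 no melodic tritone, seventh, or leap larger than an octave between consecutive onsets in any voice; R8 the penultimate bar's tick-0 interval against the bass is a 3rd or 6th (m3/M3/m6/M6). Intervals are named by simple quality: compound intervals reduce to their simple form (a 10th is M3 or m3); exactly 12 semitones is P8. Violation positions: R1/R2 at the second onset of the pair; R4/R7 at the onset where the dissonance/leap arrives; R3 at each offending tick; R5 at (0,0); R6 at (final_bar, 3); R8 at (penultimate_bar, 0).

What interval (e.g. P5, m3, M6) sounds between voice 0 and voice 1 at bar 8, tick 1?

m3

voice 0=B3 voice 1=D4 -> m3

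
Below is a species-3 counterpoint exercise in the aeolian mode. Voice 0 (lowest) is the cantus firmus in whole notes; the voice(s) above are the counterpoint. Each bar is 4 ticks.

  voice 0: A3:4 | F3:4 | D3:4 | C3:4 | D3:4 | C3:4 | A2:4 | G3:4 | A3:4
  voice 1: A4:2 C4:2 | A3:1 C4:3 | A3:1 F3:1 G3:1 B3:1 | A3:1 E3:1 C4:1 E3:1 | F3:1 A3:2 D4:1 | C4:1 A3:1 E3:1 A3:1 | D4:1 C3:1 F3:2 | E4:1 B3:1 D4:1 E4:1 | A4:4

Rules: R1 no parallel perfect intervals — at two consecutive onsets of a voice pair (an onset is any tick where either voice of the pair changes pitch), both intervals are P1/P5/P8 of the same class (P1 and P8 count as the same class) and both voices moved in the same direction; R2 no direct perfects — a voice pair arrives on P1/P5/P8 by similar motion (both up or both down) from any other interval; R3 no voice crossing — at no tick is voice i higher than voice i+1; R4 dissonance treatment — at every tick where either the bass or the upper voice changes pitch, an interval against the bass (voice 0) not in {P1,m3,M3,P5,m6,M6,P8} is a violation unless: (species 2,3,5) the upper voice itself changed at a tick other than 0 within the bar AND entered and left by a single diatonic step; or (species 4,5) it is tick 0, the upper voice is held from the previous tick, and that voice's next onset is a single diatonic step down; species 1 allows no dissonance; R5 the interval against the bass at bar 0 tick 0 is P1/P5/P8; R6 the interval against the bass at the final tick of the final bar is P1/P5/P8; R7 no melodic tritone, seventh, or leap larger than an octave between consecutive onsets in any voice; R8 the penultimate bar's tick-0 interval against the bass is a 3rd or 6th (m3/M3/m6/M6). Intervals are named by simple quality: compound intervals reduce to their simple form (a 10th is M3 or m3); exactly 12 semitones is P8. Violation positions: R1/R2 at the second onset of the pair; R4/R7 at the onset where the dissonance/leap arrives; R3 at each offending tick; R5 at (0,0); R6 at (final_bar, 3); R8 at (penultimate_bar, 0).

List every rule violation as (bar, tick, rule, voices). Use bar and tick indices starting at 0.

bar 0: v0=A3 v1=A4 downbeat P8
bar 1: v0=F3 v1=A3 downbeat M3
bar 2: v0=D3 v1=A3 downbeat P5
bar 3: v0=C3 v1=A3 downbeat M6
bar 4: v0=D3 v1=F3 downbeat m3
bar 5: v0=C3 v1=C4 downbeat P8
bar 6: v0=A2 v1=D4 downbeat P4
bar 7: v0=G3 v1=E4 downbeat M6
bar 8: v0=A3 v1=A4 downbeat P8
  -> R1 @ bar 2 tick 0 v(0, 1): F3/C4 P5 -> D3/A3 P5 similar
  -> R4 @ bar 2 tick 2 v(0, 1): D3/G3 P4 untreated
  -> R1 @ bar 5 tick 0 v(0, 1): D3/D4 P8 -> C3/C4 P8 similar
  -> R4 @ bar 6 tick 0 v(0, 1): A2/D4 P4 untreated
  -> R7 @ bar 6 tick 1 v(1,): D4->C3 leap 14st
  -> R7 @ bar 7 tick 0 v(0,): A2->G3 leap 10st
  -> R7 @ bar 7 tick 0 v(1,): F3->E4 leap 11st
  -> R2 @ bar 8 tick 0 v(0, 1): G3/E4 M6 -> A3/A4 P8 similar

(2, 0, R1, (0, 1))
(2, 2, R4, (0, 1))
(5, 0, R1, (0, 1))
(6, 0, R4, (0, 1))
(6, 1, R7, (1,))
(7, 0, R7, (0,))
(7, 0, R7, (1,))
(8, 0, R2, (0, 1))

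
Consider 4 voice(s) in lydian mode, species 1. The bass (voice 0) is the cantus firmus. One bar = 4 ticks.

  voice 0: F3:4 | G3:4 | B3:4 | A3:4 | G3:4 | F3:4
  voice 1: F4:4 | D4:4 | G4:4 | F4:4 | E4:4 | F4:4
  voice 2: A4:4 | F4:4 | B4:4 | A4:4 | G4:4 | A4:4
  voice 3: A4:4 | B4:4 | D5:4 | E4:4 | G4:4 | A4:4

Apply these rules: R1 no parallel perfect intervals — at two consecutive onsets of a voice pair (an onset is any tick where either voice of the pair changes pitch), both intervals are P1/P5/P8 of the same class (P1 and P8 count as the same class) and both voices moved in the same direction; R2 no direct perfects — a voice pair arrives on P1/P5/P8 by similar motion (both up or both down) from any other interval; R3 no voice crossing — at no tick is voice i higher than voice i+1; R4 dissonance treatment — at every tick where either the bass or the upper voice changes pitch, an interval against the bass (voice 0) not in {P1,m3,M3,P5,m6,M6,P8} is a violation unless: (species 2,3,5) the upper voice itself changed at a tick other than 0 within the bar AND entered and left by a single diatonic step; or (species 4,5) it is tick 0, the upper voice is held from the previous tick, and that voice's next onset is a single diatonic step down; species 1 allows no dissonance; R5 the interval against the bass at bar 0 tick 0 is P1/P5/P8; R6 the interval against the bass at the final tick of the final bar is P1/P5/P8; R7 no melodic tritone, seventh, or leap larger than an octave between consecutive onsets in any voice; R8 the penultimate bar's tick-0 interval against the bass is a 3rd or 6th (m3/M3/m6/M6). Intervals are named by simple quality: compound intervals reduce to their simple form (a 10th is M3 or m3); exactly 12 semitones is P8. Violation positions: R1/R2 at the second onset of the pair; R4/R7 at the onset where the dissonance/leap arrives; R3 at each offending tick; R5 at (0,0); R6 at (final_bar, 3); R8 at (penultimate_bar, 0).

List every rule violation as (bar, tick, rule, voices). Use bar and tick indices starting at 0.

(0, 0, R5, (0, 2))
(0, 0, R5, (0, 3))
(1, 0, R4, (0, 2))
(2, 0, R2, (0, 2))
(2, 0, R2, (1, 3))
(2, 0, R7, (2,))
(3, 0, R1, (0, 2))
(3, 0, R2, (0, 3))
(3, 0, R3, (2, 3))
(3, 0, R7, (3,))
(3, 1, R3, (2, 3))
(3, 2, R3, (2, 3))
(3, 3, R3, (2, 3))
(4, 0, R1, (0, 2))
(4, 0, R8, (0, 2))
(4, 0, R8, (0, 3))
(5, 0, R1, (2, 3))
(5, 3, R6, (0, 2))
(5, 3, R6, (0, 3))

bar 0: v0=F3 v1=F4 v2=A4 v3=A4 downbeat M3
bar 1: v0=G3 v1=D4 v2=F4 v3=B4 downbeat M3
bar 2: v0=B3 v1=G4 v2=B4 v3=D5 downbeat m3
bar 3: v0=A3 v1=F4 v2=A4 v3=E4 downbeat P5
bar 4: v0=G3 v1=E4 v2=G4 v3=G4 downbeat P8
bar 5: v0=F3 v1=F4 v2=A4 v3=A4 downbeat M3
  -> R5 @ bar 0 tick 0 v(0, 2): opens on M3
  -> R5 @ bar 0 tick 0 v(0, 3): opens on M3
  -> R4 @ bar 1 tick 0 v(0, 2): G3/F4 m7 untreated
  -> R2 @ bar 2 tick 0 v(0, 2): G3/F4 m7 -> B3/B4 P8 similar
  -> R2 @ bar 2 tick 0 v(1, 3): D4/B4 M6 -> G4/D5 P5 similar
  -> R7 @ bar 2 tick 0 v(2,): F4->B4 leap 6st
  -> R1 @ bar 3 tick 0 v(0, 2): B3/B4 P8 -> A3/A4 P8 similar
  -> R2 @ bar 3 tick 0 v(0, 3): B3/D5 m3 -> A3/E4 P5 similar
  -> R3 @ bar 3 tick 0 v(2, 3): A4 above E4
  -> R7 @ bar 3 tick 0 v(3,): D5->E4 leap 10st
  -> R3 @ bar 3 tick 1 v(2, 3): A4 above E4
  -> R3 @ bar 3 tick 2 v(2, 3): A4 above E4
  -> R3 @ bar 3 tick 3 v(2, 3): A4 above E4
  -> R1 @ bar 4 tick 0 v(0, 2): A3/A4 P8 -> G3/G4 P8 similar
  -> R8 @ bar 4 tick 0 v(0, 2): penult P8 not 3rd/6th
  -> R8 @ bar 4 tick 0 v(0, 3): penult P8 not 3rd/6th
  -> R1 @ bar 5 tick 0 v(2, 3): G4/G4 P1 -> A4/A4 P1 similar
  -> R6 @ bar 5 tick 3 v(0, 2): closes on M3
  -> R6 @ bar 5 tick 3 v(0, 3): closes on M3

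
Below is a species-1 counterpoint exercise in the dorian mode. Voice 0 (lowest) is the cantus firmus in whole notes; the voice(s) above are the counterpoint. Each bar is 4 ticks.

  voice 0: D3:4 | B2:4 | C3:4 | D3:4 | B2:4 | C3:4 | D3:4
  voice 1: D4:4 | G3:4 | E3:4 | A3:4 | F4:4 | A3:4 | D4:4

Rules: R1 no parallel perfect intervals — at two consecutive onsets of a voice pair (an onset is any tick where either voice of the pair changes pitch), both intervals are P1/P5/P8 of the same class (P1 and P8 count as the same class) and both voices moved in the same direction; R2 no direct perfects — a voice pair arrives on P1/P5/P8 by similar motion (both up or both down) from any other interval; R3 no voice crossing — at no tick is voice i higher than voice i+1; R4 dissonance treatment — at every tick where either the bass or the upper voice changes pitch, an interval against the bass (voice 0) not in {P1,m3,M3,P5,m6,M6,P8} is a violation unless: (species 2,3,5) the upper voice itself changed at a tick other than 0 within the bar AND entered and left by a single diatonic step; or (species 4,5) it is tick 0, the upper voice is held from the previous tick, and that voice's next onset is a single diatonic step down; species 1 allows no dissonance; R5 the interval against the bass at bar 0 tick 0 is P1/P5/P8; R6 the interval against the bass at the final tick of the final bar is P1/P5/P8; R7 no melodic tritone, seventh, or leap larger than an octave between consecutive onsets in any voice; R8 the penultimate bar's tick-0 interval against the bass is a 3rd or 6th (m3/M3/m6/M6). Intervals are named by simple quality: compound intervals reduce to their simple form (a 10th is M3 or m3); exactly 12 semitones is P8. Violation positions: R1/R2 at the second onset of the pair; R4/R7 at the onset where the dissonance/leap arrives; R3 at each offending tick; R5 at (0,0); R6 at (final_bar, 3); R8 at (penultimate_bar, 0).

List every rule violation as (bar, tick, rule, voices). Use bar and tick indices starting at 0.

bar 0: v0=D3 v1=D4 downbeat P8
bar 1: v0=B2 v1=G3 downbeat m6
bar 2: v0=C3 v1=E3 downbeat M3
bar 3: v0=D3 v1=A3 downbeat P5
bar 4: v0=B2 v1=F4 downbeat TT
bar 5: v0=C3 v1=A3 downbeat M6
bar 6: v0=D3 v1=D4 downbeat P8
  -> R2 @ bar 3 tick 0 v(0, 1): C3/E3 M3 -> D3/A3 P5 similar
  -> R4 @ bar 4 tick 0 v(0, 1): B2/F4 TT untreated
  -> R2 @ bar 6 tick 0 v(0, 1): C3/A3 M6 -> D3/D4 P8 similar

(3, 0, R2, (0, 1))
(4, 0, R4, (0, 1))
(6, 0, R2, (0, 1))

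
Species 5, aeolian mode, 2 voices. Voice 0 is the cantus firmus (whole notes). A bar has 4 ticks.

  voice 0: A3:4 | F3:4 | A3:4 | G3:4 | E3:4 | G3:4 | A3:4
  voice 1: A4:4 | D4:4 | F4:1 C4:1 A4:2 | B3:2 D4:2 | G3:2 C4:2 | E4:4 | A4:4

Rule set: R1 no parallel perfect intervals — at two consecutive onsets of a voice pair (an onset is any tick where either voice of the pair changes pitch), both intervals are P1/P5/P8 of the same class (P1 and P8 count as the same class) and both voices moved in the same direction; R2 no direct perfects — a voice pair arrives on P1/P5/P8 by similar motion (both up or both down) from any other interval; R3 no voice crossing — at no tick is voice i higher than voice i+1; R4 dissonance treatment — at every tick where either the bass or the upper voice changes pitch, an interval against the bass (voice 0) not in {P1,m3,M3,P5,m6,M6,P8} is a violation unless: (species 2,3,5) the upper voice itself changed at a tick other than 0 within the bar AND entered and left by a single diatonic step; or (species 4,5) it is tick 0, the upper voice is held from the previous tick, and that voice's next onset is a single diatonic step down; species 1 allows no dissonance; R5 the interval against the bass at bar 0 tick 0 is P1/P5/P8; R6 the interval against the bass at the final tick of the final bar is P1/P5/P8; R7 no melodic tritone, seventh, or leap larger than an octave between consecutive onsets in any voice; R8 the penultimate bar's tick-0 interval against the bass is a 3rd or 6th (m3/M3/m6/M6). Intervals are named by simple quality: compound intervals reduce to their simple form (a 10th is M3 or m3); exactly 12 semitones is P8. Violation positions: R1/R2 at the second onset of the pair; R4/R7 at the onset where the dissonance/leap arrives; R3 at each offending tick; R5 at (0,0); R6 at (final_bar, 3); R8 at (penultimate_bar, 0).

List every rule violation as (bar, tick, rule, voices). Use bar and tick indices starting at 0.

bar 0: v0=A3 v1=A4 downbeat P8
bar 1: v0=F3 v1=D4 downbeat M6
bar 2: v0=A3 v1=F4 downbeat m6
bar 3: v0=G3 v1=B3 downbeat M3
bar 4: v0=E3 v1=G3 downbeat m3
bar 5: v0=G3 v1=E4 downbeat M6
bar 6: v0=A3 v1=A4 downbeat P8
  -> R7 @ bar 3 tick 0 v(1,): A4->B3 leap 10st
  -> R2 @ bar 6 tick 0 v(0, 1): G3/E4 M6 -> A3/A4 P8 similar

(3, 0, R7, (1,))
(6, 0, R2, (0, 1))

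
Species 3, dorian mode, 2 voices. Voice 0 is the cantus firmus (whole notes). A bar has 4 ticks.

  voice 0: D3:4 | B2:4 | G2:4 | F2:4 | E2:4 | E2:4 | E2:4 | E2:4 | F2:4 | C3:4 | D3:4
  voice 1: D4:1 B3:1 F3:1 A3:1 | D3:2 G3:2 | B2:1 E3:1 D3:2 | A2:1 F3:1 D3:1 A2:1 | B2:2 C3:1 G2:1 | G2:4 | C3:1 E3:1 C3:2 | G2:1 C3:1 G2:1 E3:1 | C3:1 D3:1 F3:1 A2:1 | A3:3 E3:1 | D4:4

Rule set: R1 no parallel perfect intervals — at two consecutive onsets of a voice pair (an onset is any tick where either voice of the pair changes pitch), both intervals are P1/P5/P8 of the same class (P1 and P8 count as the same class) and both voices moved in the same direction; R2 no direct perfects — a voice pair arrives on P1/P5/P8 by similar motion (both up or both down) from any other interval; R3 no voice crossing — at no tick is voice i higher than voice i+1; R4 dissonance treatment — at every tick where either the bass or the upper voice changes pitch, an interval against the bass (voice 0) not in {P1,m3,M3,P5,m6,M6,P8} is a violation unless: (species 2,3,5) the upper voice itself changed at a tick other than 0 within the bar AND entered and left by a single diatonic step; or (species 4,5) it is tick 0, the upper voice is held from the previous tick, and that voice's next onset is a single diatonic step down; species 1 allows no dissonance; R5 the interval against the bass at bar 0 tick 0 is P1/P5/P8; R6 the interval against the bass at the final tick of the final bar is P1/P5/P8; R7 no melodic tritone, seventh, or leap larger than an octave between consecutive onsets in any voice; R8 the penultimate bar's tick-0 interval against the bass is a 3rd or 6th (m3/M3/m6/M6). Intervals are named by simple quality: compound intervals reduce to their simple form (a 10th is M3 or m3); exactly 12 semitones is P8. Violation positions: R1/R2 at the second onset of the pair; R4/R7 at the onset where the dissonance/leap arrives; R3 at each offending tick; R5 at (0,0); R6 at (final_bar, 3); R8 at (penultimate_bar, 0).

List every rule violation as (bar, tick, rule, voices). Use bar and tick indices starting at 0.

bar 0: v0=D3 v1=D4 downbeat P8
bar 1: v0=B2 v1=D3 downbeat m3
bar 2: v0=G2 v1=B2 downbeat M3
bar 3: v0=F2 v1=A2 downbeat M3
bar 4: v0=E2 v1=B2 downbeat P5
bar 5: v0=E2 v1=G2 downbeat m3
bar 6: v0=E2 v1=C3 downbeat m6
bar 7: v0=E2 v1=G2 downbeat m3
bar 8: v0=F2 v1=C3 downbeat P5
bar 9: v0=C3 v1=A3 downbeat M6
bar 10: v0=D3 v1=D4 downbeat P8
  -> R7 @ bar 0 tick 2 v(1,): B3->F3 leap 6st
  -> R2 @ bar 10 tick 0 v(0, 1): C3/E3 M3 -> D3/D4 P8 similar
  -> R7 @ bar 10 tick 0 v(1,): E3->D4 leap 10st

(0, 2, R7, (1,))
(10, 0, R2, (0, 1))
(10, 0, R7, (1,))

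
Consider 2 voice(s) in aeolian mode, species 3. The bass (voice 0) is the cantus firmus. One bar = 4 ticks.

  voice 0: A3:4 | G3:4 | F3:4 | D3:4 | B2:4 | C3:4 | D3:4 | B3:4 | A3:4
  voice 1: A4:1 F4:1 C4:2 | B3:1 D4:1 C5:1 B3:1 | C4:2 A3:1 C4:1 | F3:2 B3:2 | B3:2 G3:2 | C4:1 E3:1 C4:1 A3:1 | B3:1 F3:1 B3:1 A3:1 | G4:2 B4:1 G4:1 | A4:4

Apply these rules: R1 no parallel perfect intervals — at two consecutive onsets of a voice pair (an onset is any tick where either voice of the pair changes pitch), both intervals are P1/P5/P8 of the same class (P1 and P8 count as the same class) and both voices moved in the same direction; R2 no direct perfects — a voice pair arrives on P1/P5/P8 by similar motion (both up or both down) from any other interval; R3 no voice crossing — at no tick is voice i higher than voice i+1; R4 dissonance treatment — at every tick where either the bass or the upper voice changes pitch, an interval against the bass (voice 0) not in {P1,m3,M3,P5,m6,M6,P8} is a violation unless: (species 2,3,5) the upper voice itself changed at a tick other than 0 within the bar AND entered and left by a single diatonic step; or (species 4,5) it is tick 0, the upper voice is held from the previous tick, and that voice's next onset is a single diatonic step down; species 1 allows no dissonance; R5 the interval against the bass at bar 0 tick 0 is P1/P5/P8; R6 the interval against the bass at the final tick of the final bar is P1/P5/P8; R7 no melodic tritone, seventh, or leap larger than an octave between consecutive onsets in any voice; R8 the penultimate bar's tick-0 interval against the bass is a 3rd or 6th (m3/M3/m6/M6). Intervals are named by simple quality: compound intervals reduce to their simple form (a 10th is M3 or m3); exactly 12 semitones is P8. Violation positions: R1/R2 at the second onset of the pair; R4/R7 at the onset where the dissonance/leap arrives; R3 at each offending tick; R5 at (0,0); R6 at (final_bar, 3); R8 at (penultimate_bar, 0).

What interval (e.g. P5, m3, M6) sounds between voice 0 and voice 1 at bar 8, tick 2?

P8

voice 0=A3 voice 1=A4 -> P8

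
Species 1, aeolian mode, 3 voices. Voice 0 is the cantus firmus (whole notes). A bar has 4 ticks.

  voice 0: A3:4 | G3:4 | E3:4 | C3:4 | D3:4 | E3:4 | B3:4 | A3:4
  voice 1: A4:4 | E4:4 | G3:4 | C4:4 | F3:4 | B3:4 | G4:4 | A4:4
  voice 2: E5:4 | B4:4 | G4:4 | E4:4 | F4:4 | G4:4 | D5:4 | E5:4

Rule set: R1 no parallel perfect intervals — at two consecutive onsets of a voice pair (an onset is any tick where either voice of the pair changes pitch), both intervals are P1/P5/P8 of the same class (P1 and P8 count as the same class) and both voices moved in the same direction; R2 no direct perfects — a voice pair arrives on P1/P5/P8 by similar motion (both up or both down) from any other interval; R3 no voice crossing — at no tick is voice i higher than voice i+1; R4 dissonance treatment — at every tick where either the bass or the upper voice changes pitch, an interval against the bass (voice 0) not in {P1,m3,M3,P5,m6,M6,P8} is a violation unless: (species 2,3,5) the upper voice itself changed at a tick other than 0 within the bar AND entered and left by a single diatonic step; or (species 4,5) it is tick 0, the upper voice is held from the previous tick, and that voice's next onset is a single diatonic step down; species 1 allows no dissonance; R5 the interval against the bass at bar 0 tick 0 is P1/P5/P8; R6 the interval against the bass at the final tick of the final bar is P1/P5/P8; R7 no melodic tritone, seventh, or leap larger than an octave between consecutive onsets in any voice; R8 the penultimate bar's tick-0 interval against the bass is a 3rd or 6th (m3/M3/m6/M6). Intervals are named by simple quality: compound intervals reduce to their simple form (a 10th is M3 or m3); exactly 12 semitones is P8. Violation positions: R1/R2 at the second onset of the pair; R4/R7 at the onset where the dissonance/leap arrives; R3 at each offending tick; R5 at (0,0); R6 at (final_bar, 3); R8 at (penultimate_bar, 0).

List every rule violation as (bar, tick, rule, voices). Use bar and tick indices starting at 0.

bar 0: v0=A3 v1=A4 v2=E5 downbeat P5
bar 1: v0=G3 v1=E4 v2=B4 downbeat M3
bar 2: v0=E3 v1=G3 v2=G4 downbeat m3
bar 3: v0=C3 v1=C4 v2=E4 downbeat M3
bar 4: v0=D3 v1=F3 v2=F4 downbeat m3
bar 5: v0=E3 v1=B3 v2=G4 downbeat m3
bar 6: v0=B3 v1=G4 v2=D5 downbeat m3
bar 7: v0=A3 v1=A4 v2=E5 downbeat P5
  -> R1 @ bar 1 tick 0 v(1, 2): A4/E5 P5 -> E4/B4 P5 similar
  -> R2 @ bar 2 tick 0 v(1, 2): E4/B4 P5 -> G3/G4 P8 similar
  -> R2 @ bar 5 tick 0 v(0, 1): D3/F3 m3 -> E3/B3 P5 similar
  -> R7 @ bar 5 tick 0 v(1,): F3->B3 leap 6st
  -> R2 @ bar 6 tick 0 v(1, 2): B3/G4 m6 -> G4/D5 P5 similar
  -> R1 @ bar 7 tick 0 v(1, 2): G4/D5 P5 -> A4/E5 P5 similar

(1, 0, R1, (1, 2))
(2, 0, R2, (1, 2))
(5, 0, R2, (0, 1))
(5, 0, R7, (1,))
(6, 0, R2, (1, 2))
(7, 0, R1, (1, 2))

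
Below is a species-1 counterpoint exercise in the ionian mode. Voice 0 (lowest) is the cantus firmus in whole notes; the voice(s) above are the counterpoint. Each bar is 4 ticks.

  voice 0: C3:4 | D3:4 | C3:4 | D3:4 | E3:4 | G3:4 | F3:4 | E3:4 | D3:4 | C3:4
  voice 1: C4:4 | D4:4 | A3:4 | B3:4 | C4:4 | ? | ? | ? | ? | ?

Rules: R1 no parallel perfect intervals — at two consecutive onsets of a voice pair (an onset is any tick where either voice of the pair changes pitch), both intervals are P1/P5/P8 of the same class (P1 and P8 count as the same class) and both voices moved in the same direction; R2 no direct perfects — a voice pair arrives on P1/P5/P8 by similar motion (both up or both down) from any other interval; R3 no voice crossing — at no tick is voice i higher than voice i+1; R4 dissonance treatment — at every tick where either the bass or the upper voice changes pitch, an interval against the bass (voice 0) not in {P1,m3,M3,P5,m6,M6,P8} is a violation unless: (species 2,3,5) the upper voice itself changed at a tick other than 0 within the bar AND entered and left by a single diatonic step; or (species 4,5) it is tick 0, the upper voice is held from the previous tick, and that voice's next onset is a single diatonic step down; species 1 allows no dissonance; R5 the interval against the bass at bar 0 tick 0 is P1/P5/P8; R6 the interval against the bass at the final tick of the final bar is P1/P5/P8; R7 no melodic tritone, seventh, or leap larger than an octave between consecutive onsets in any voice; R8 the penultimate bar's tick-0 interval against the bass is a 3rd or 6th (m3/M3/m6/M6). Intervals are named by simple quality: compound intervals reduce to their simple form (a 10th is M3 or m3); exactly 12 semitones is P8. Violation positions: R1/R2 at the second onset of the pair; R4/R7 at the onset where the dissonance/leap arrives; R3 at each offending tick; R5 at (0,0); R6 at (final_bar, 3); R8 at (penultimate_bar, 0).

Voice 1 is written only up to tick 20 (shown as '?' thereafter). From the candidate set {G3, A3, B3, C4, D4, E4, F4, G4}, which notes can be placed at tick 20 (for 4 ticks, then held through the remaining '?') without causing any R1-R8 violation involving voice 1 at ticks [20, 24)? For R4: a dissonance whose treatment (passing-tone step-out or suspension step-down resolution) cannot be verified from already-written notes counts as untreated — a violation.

G3: legal
A3: violates R4
B3: legal
C4: violates R4
D4: violates R2
E4: legal
F4: violates R4
G4: violates R2

{B3, E4, G3}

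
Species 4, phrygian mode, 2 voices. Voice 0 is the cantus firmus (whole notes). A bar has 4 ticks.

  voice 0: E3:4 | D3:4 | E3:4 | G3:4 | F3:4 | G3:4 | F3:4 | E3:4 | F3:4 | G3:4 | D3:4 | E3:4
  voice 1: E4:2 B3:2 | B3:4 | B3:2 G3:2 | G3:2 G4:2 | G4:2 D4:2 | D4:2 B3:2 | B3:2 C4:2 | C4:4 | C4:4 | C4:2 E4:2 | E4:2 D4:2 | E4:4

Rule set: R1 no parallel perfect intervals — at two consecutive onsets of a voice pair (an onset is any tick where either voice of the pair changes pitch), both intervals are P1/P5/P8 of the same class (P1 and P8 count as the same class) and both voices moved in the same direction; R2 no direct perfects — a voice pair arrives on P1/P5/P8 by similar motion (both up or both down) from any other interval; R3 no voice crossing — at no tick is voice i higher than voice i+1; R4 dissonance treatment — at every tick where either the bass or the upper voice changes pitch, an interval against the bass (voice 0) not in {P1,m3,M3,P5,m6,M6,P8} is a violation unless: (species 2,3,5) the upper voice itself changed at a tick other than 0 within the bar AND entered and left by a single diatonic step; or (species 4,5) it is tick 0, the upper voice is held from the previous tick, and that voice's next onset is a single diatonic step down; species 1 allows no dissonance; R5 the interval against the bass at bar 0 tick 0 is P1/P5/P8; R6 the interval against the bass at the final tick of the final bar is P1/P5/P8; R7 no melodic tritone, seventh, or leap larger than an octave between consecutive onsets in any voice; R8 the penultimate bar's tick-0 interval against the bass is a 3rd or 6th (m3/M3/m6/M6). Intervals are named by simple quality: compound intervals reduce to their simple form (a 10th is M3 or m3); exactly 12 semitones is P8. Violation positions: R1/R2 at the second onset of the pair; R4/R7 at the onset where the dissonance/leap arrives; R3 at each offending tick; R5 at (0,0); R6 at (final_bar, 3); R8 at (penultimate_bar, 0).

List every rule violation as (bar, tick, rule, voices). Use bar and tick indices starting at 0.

bar 0: v0=E3 v1=E4 downbeat P8
bar 1: v0=D3 v1=B3 downbeat M6
bar 2: v0=E3 v1=B3 downbeat P5
bar 3: v0=G3 v1=G3 downbeat P1
bar 4: v0=F3 v1=G4 downbeat M2
bar 5: v0=G3 v1=D4 downbeat P5
bar 6: v0=F3 v1=B3 downbeat TT
bar 7: v0=E3 v1=C4 downbeat m6
bar 8: v0=F3 v1=C4 downbeat P5
bar 9: v0=G3 v1=C4 downbeat P4
bar 10: v0=D3 v1=E4 downbeat M2
bar 11: v0=E3 v1=E4 downbeat P8
  -> R4 @ bar 4 tick 0 v(0, 1): F3/G4 M2 untreated
  -> R4 @ bar 6 tick 0 v(0, 1): F3/B3 TT untreated
  -> R4 @ bar 9 tick 0 v(0, 1): G3/C4 P4 untreated
  -> R8 @ bar 10 tick 0 v(0, 1): penult M2 not 3rd/6th
  -> R1 @ bar 11 tick 0 v(0, 1): D3/D4 P8 -> E3/E4 P8 similar

(4, 0, R4, (0, 1))
(6, 0, R4, (0, 1))
(9, 0, R4, (0, 1))
(10, 0, R8, (0, 1))
(11, 0, R1, (0, 1))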